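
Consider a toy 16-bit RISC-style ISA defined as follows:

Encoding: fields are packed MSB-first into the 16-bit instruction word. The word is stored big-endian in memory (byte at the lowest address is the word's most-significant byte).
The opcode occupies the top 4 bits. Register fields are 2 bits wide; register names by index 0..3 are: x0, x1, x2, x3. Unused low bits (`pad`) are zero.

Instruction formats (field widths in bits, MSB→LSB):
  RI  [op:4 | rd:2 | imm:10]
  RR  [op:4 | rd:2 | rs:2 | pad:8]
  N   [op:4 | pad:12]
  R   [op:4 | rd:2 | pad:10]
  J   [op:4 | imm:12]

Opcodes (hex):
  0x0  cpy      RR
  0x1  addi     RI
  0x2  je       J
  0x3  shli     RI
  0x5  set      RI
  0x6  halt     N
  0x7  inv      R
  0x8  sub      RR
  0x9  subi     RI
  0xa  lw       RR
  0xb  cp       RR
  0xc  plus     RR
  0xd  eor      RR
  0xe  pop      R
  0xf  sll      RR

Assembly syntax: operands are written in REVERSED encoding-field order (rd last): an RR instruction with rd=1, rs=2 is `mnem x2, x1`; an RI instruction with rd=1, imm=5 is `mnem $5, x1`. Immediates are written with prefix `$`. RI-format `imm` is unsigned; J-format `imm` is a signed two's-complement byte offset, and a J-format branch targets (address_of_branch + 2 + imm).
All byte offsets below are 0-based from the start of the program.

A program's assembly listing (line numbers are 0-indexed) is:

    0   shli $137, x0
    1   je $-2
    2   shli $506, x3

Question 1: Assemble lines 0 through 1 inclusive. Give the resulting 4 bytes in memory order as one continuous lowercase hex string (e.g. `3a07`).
L0: shli op=0x3:4|rd=0:2|imm=137:10 ⇒ 0x3089 ⇒ big 30 89
L1: je op=0x2:4|imm=-2:12 ⇒ 0x2ffe ⇒ big 2f fe

30892ffe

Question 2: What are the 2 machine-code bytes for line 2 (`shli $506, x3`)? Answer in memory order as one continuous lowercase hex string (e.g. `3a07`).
L2: shli op=0x3:4|rd=3:2|imm=506:10 ⇒ 0x3dfa ⇒ big 3d fa

3dfa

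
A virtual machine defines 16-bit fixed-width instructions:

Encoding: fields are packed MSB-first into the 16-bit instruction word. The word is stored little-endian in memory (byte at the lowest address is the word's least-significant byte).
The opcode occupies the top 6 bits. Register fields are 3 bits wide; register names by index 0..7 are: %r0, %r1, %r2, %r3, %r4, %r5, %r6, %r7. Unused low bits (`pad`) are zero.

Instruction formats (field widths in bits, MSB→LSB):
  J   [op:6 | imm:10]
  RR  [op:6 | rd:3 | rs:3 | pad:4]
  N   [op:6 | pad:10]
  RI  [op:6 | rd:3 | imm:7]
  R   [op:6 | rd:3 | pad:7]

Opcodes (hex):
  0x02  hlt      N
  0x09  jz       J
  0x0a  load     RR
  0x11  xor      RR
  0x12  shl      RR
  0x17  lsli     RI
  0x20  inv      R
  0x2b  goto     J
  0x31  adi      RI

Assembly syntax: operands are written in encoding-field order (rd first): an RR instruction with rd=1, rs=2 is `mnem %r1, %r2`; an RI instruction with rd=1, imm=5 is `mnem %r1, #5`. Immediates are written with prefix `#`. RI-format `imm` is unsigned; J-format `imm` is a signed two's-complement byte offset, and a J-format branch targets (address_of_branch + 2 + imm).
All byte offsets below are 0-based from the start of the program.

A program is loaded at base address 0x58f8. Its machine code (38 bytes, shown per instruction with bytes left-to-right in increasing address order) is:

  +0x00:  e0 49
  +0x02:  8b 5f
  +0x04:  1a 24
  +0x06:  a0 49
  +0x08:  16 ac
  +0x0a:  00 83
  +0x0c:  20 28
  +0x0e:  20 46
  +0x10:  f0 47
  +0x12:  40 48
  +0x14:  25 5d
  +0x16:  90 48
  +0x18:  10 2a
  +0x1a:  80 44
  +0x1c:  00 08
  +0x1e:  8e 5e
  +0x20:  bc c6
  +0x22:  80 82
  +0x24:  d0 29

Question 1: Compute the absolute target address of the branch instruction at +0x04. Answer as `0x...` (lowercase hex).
0x5918

+0x04: 1a 24 ⇒ word 0x241a (little)
  top 6b → 0x9 → jz [J]
  imm: (w>>0)&0x3ff=0x1a → #26
  target = base 0x58f8 + off 0x04 + 2 + imm 26 = 0x5918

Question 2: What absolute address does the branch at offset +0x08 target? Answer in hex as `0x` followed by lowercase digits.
0x5918

+0x08: 16 ac ⇒ word 0xac16 (little)
  opcode bits[15:10]=0x2b: goto/J
  imm: (w>>0)&0x3ff=0x16 → #22
  target = base 0x58f8 + off 0x08 + 2 + imm 22 = 0x5918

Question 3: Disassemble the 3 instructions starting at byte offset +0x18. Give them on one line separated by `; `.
off 0x18: read 10 2a as little → 0x2a10
  top 6b → 0xa → load [RR]
  rd: (w>>7)&0x7=0x4 → %r4
  rs: (w>>4)&0x7=0x1 → %r1
off 0x1a: read 80 44 as little → 0x4480
  top 6b → 0x11 → xor [RR]
  rd: (w>>7)&0x7=0x1 → %r1
  rs: (w>>4)&0x7=0x0 → %r0
off 0x1c: read 00 08 as little → 0x0800
  top 6b → 0x2 → hlt [N]

load %r4, %r1; xor %r1, %r0; hlt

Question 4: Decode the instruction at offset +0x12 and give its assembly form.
shl %r0, %r4

off 0x12: read 40 48 as little → 0x4840
  top 6b → 0x12 → shl [RR]
  [9:7] rd=0 = %r0
  [6:4] rs=4 = %r4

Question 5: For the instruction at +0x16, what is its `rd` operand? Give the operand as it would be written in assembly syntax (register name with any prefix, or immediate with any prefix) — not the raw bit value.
off 0x16: read 90 48 as little → 0x4890
  op=0x4890>>10=0x12 ⇒ shl (RR)
  rd: (w>>7)&0x7=0x1 → %r1
  rs: (w>>4)&0x7=0x1 → %r1

%r1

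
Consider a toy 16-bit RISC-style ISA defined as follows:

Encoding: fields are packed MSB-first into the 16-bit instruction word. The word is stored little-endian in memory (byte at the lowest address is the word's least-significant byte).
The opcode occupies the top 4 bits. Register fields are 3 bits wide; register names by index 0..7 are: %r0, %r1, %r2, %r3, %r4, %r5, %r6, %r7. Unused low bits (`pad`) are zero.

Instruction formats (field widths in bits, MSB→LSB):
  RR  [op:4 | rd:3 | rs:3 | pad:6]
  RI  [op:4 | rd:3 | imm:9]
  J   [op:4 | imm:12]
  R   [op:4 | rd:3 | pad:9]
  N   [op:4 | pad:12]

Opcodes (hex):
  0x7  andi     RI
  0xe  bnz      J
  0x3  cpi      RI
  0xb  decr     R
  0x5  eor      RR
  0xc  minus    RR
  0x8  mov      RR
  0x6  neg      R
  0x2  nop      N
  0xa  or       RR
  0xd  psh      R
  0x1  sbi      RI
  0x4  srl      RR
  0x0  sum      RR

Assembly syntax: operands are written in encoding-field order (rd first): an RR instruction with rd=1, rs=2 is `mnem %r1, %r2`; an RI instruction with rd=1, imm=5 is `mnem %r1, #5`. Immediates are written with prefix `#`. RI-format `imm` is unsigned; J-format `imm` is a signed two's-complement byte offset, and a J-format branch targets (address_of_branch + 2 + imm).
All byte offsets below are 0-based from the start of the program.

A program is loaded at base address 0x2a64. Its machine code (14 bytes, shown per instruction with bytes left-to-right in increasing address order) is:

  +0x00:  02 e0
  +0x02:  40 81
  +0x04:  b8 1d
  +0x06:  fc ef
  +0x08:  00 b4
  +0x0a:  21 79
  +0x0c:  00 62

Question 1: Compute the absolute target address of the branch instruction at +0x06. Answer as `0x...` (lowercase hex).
+0x06: fc ef ⇒ word 0xeffc (little)
  top 4b → 0xe → bnz [J]
  imm: (w>>0)&0xfff=0xffc (s12→-4) → #-4
  target = base 0x2a64 + off 0x06 + 2 + imm -4 = 0x2a68

0x2a68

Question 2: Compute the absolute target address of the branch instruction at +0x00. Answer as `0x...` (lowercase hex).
off 0x00: read 02 e0 as little → 0xe002
  top 4b → 0xe → bnz [J]
  imm@[11:0]=0x2 ⇒ #2
  target = base 0x2a64 + off 0x00 + 2 + imm 2 = 0x2a68

0x2a68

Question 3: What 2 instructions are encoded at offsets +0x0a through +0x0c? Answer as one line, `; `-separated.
andi %r4, #289; neg %r1

[0a] 21 79 → 0x7921
  top 4b → 0x7 → andi [RI]
  rd: (w>>9)&0x7=0x4 → %r4
  imm: (w>>0)&0x1ff=0x121 → #289
[0c] 00 62 → 0x6200
  top 4b → 0x6 → neg [R]
  rd: (w>>9)&0x7=0x1 → %r1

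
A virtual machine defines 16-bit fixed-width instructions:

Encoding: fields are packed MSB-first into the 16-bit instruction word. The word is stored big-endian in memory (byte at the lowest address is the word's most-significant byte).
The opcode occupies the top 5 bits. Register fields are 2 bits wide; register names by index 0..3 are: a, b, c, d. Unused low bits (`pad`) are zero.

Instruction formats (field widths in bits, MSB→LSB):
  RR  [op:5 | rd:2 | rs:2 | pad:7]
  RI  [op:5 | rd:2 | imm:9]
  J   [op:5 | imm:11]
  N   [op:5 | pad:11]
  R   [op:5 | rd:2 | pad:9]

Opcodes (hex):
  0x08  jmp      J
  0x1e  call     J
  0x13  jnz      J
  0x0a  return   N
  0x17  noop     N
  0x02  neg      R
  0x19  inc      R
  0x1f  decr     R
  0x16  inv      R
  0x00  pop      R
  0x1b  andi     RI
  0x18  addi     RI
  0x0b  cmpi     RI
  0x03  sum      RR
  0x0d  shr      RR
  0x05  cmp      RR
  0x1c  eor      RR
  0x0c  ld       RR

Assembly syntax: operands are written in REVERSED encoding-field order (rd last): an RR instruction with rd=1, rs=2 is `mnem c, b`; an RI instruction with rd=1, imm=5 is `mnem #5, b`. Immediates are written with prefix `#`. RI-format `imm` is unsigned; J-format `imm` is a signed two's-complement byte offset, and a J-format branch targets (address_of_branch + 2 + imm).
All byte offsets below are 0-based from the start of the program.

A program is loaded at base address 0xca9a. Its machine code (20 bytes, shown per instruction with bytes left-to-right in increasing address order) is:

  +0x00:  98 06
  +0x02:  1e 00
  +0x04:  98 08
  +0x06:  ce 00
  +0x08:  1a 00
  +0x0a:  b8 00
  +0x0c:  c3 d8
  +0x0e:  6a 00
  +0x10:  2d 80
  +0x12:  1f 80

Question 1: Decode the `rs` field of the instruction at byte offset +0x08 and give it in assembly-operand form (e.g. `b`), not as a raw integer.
[08] 1a 00 → 0x1a00
  op=0x1a00>>11=0x3 ⇒ sum (RR)
  rd: (w>>9)&0x3=0x1 → b
  rs: (w>>7)&0x3=0x0 → a

a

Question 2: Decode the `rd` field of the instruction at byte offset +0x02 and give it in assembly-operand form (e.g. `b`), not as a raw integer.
@+02  big-endian(1e 00) = 0x1e00
  op=0x1e00>>11=0x3 ⇒ sum (RR)
  rd@[10:9]=0x3 ⇒ d
  rs@[8:7]=0x0 ⇒ a

d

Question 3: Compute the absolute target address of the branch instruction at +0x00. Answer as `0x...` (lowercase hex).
0xcaa2

[00] 98 06 → 0x9806
  opcode bits[15:11]=0x13: jnz/J
  imm: (w>>0)&0x7ff=0x6 → #6
  target = base 0xca9a + off 0x00 + 2 + imm 6 = 0xcaa2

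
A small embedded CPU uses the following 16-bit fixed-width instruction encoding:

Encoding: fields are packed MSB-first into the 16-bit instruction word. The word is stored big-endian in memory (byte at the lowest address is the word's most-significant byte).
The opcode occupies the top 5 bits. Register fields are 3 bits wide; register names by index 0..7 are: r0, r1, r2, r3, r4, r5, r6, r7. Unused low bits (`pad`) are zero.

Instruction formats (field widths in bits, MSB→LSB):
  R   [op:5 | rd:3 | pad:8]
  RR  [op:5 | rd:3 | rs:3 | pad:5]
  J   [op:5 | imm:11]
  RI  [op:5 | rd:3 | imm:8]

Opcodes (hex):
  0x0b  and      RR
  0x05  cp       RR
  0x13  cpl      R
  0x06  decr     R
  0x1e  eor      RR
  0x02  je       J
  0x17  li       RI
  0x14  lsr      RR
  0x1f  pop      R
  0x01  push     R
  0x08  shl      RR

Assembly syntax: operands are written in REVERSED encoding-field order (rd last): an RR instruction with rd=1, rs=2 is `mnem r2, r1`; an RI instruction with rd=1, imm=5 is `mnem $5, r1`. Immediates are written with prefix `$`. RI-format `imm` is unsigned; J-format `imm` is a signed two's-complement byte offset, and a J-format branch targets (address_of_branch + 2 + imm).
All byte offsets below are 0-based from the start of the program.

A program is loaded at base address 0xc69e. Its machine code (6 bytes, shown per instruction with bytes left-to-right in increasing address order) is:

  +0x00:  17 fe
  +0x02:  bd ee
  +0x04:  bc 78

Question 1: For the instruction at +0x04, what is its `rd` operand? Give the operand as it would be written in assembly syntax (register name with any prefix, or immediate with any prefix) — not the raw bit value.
[04] bc 78 → 0xbc78
  opcode bits[15:11]=0x17: li/RI
  [10:8] rd=4 = r4
  [7:0] imm=120 = $120

r4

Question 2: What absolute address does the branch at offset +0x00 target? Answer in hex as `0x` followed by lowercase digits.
+0x00: 17 fe ⇒ word 0x17fe (big)
  opcode bits[15:11]=0x2: je/J
  imm: (w>>0)&0x7ff=0x7fe (s11→-2) → $-2
  target = base 0xc69e + off 0x00 + 2 + imm -2 = 0xc69e

0xc69e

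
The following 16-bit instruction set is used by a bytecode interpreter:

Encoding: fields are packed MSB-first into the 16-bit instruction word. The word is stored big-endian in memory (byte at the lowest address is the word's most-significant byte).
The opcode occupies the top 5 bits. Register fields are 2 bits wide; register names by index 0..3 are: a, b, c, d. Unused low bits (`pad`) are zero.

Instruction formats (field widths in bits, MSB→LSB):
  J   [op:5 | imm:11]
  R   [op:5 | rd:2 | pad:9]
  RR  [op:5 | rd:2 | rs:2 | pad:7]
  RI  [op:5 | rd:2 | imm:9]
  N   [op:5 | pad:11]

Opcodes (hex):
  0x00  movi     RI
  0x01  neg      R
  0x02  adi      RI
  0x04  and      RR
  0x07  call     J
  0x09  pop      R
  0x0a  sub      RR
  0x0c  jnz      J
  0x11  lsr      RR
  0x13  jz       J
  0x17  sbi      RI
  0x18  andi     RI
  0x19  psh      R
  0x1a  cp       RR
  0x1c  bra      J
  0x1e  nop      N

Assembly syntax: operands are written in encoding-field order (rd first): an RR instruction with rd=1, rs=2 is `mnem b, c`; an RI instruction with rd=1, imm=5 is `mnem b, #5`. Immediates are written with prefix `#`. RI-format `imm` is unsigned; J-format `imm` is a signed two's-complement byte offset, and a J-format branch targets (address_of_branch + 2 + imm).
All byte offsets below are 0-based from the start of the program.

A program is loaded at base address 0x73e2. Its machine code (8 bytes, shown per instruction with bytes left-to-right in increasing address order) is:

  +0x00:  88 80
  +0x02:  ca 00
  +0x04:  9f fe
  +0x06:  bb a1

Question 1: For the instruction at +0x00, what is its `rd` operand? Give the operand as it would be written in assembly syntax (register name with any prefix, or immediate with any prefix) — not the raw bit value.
a

off 0x00: read 88 80 as big → 0x8880
  op=0x8880>>11=0x11 ⇒ lsr (RR)
  rd: (w>>9)&0x3=0x0 → a
  rs: (w>>7)&0x3=0x1 → b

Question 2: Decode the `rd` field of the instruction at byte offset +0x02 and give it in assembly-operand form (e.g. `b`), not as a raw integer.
b

[02] ca 00 → 0xca00
  top 5b → 0x19 → psh [R]
  [10:9] rd=1 = b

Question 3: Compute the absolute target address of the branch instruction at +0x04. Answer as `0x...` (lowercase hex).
0x73e6

@+04  big-endian(9f fe) = 0x9ffe
  op=0x9ffe>>11=0x13 ⇒ jz (J)
  [10:0] imm=2046 (s11→-2) = #-2
  target = base 0x73e2 + off 0x04 + 2 + imm -2 = 0x73e6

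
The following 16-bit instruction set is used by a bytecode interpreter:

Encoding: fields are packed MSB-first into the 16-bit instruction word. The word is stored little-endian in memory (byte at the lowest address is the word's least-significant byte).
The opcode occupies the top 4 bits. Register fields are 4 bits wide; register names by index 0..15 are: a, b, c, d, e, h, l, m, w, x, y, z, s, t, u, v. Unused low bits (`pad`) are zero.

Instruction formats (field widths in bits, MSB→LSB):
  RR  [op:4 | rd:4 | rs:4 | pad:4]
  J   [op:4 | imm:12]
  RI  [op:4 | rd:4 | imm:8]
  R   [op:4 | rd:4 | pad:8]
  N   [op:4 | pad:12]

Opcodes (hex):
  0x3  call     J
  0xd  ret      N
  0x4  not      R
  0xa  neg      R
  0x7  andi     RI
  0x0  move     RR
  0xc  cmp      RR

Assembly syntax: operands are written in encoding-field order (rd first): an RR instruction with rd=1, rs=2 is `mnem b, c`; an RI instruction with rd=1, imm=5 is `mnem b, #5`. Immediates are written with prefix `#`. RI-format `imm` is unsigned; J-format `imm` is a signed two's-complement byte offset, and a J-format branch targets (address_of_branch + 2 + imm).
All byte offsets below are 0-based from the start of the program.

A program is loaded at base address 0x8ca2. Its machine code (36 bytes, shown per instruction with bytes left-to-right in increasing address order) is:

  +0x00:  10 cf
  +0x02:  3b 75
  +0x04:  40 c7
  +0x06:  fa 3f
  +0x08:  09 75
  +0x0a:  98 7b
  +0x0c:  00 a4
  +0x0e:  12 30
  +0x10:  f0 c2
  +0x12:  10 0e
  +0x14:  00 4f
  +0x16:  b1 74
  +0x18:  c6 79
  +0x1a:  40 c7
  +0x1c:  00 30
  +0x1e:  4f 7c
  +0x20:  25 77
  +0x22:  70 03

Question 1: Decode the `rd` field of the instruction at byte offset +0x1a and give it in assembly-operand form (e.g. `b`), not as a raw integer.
m

off 0x1a: read 40 c7 as little → 0xc740
  top 4b → 0xc → cmp [RR]
  rd: (w>>8)&0xf=0x7 → m
  rs: (w>>4)&0xf=0x4 → e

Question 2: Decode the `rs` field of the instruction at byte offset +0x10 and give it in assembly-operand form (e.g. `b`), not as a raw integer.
v

+0x10: f0 c2 ⇒ word 0xc2f0 (little)
  opcode bits[15:12]=0xc: cmp/RR
  rd: (w>>8)&0xf=0x2 → c
  rs: (w>>4)&0xf=0xf → v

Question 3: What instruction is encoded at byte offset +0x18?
andi x, #198

@+18  little-endian(c6 79) = 0x79c6
  top 4b → 0x7 → andi [RI]
  rd: (w>>8)&0xf=0x9 → x
  imm: (w>>0)&0xff=0xc6 → #198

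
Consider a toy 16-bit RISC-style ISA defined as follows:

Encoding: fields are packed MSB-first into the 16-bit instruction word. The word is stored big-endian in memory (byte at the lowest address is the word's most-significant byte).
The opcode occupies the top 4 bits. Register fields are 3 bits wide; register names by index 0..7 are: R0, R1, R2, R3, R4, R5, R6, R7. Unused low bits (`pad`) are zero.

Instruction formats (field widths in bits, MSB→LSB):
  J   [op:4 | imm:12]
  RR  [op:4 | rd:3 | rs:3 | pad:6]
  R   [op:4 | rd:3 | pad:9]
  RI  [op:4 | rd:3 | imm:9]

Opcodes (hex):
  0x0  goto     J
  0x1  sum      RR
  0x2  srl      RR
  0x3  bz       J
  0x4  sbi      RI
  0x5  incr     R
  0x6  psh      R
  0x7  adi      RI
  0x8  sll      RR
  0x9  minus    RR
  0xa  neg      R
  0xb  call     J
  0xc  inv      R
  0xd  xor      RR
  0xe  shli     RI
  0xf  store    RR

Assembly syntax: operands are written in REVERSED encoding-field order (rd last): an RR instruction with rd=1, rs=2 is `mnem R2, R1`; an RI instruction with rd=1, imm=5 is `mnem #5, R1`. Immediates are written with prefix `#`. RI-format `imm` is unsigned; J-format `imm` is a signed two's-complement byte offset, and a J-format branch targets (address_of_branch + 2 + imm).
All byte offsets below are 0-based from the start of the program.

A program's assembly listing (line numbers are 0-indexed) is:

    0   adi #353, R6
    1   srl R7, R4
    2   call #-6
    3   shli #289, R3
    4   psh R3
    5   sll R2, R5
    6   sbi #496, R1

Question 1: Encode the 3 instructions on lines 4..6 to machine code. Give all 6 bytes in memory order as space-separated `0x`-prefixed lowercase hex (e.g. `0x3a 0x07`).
line 4 (psh): pack op=0x6:4|rd=3:3|pad=0:9 = 0x6600; big→ 66 00
line 5 (sll): pack op=0x8:4|rd=5:3|rs=2:3|pad=0:6 = 0x8a80; big→ 8a 80
line 6 (sbi): pack op=0x4:4|rd=1:3|imm=496:9 = 0x43f0; big→ 43 f0

0x66 0x00 0x8a 0x80 0x43 0xf0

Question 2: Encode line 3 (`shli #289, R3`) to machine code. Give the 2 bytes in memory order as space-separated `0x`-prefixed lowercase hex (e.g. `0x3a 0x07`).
3. shli fields op=0xe:4|rd=3:3|imm=289:9 → word e721h → e7 21

0xe7 0x21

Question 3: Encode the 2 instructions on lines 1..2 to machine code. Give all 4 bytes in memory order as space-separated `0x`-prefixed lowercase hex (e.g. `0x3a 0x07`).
L1: srl op=0x2:4|rd=4:3|rs=7:3|pad=0:6 ⇒ 0x29c0 ⇒ big 29 c0
L2: call op=0xb:4|imm=-6:12 ⇒ 0xbffa ⇒ big bf fa

0x29 0xc0 0xbf 0xfa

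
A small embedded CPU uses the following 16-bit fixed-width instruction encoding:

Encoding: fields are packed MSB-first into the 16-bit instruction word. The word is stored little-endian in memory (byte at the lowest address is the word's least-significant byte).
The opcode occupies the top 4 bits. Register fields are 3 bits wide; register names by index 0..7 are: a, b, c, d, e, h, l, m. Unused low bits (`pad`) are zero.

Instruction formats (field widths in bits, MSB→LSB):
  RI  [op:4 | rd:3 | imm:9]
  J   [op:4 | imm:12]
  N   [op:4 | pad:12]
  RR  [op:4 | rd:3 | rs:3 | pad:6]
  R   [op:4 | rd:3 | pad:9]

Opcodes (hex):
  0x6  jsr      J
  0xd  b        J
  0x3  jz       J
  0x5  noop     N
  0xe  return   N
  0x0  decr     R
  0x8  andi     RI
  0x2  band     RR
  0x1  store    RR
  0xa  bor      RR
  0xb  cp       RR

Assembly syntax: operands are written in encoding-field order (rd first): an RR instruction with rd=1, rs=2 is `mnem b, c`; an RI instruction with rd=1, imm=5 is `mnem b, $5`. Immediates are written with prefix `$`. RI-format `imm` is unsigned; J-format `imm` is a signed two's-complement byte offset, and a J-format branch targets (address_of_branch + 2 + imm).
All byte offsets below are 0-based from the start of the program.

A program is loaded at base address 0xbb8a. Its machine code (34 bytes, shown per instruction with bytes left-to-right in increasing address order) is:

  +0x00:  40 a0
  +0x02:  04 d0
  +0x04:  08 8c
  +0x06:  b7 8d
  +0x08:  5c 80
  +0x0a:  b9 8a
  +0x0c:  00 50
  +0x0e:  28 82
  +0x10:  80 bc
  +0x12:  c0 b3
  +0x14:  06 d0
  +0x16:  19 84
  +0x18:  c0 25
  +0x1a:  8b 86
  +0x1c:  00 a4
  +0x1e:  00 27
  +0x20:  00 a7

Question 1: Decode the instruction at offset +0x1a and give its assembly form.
+0x1a: 8b 86 ⇒ word 0x868b (little)
  opcode bits[15:12]=0x8: andi/RI
  [11:9] rd=3 = d
  [8:0] imm=139 = $139

andi d, $139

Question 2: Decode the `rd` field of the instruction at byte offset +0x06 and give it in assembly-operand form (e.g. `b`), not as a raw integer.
l

[06] b7 8d → 0x8db7
  opcode bits[15:12]=0x8: andi/RI
  rd: (w>>9)&0x7=0x6 → l
  imm: (w>>0)&0x1ff=0x1b7 → $439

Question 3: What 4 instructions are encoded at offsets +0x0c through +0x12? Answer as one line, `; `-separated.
[0c] 00 50 → 0x5000
  top 4b → 0x5 → noop [N]
[0e] 28 82 → 0x8228
  top 4b → 0x8 → andi [RI]
  rd@[11:9]=0x1 ⇒ b
  imm@[8:0]=0x28 ⇒ $40
[10] 80 bc → 0xbc80
  top 4b → 0xb → cp [RR]
  rd@[11:9]=0x6 ⇒ l
  rs@[8:6]=0x2 ⇒ c
[12] c0 b3 → 0xb3c0
  top 4b → 0xb → cp [RR]
  rd@[11:9]=0x1 ⇒ b
  rs@[8:6]=0x7 ⇒ m

noop; andi b, $40; cp l, c; cp b, m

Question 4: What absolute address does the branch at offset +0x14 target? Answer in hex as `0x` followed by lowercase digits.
0xbba6

[14] 06 d0 → 0xd006
  op=0xd006>>12=0xd ⇒ b (J)
  [11:0] imm=6 = $6
  target = base 0xbb8a + off 0x14 + 2 + imm 6 = 0xbba6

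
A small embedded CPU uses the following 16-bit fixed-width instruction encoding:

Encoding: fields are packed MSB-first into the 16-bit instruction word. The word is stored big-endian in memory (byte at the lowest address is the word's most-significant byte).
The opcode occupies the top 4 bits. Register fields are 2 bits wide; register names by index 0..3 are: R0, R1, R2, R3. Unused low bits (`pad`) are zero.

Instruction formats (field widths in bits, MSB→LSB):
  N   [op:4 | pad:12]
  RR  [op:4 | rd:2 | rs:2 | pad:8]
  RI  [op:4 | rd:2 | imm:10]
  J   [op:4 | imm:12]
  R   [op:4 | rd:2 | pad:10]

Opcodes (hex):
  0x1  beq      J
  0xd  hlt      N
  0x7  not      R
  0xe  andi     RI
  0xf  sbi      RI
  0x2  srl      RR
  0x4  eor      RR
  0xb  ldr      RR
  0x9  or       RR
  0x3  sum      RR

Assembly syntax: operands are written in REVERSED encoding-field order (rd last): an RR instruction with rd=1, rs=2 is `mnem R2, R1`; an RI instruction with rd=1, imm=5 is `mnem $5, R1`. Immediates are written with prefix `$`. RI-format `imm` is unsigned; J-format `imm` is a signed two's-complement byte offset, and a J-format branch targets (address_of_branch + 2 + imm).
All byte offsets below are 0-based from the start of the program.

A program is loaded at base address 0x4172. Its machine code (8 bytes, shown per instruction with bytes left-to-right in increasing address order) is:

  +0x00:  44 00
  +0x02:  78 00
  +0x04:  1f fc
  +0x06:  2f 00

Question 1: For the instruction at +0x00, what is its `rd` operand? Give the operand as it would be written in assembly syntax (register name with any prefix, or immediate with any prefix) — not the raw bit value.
off 0x00: read 44 00 as big → 0x4400
  top 4b → 0x4 → eor [RR]
  [11:10] rd=1 = R1
  [9:8] rs=0 = R0

R1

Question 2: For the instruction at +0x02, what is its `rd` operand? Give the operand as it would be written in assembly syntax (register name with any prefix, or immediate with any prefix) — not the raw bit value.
@+02  big-endian(78 00) = 0x7800
  op=0x7800>>12=0x7 ⇒ not (R)
  rd: (w>>10)&0x3=0x2 → R2

R2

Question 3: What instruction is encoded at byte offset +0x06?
off 0x06: read 2f 00 as big → 0x2f00
  op=0x2f00>>12=0x2 ⇒ srl (RR)
  rd@[11:10]=0x3 ⇒ R3
  rs@[9:8]=0x3 ⇒ R3

srl R3, R3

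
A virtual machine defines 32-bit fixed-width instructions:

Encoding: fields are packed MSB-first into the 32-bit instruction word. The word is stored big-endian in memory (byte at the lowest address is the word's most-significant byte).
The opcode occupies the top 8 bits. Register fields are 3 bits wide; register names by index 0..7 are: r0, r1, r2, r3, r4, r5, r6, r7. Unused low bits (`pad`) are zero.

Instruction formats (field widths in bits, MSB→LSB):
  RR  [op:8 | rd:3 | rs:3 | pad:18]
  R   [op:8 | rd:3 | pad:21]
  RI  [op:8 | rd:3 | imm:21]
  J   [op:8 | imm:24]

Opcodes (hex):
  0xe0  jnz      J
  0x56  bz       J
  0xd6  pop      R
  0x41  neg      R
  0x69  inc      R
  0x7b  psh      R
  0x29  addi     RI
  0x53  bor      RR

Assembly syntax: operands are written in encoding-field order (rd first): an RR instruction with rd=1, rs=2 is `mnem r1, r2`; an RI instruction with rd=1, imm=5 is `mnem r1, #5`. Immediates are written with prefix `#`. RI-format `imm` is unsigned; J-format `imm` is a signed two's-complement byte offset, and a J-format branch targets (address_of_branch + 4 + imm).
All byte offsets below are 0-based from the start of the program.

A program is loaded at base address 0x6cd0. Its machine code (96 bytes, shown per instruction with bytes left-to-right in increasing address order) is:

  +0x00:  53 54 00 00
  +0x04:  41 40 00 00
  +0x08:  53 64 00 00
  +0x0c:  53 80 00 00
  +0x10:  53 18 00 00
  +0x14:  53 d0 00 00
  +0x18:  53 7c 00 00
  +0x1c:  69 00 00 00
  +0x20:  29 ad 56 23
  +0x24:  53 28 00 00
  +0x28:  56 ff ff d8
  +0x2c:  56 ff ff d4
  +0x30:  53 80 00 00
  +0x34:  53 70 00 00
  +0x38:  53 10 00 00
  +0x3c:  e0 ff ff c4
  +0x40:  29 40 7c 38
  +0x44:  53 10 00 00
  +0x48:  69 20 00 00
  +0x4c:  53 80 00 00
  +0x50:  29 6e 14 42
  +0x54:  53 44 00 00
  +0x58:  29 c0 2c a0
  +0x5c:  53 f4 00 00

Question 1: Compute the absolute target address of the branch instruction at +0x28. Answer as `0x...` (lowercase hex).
0x6cd4

+0x28: 56 ff ff d8 ⇒ word 0x56ffffd8 (big)
  top 8b → 0x56 → bz [J]
  imm: (w>>0)&0xffffff=0xffffd8 (s24→-40) → #-40
  target = base 0x6cd0 + off 0x28 + 4 + imm -40 = 0x6cd4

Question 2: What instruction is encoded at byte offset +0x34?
bor r3, r4

+0x34: 53 70 00 00 ⇒ word 0x53700000 (big)
  op=0x53700000>>24=0x53 ⇒ bor (RR)
  rd@[23:21]=0x3 ⇒ r3
  rs@[20:18]=0x4 ⇒ r4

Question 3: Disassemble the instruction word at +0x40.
addi r2, #31800

+0x40: 29 40 7c 38 ⇒ word 0x29407c38 (big)
  op=0x29407c38>>24=0x29 ⇒ addi (RI)
  [23:21] rd=2 = r2
  [20:0] imm=31800 = #31800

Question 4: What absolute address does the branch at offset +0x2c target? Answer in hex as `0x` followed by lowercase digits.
off 0x2c: read 56 ff ff d4 as big → 0x56ffffd4
  opcode bits[31:24]=0x56: bz/J
  imm: (w>>0)&0xffffff=0xffffd4 (s24→-44) → #-44
  target = base 0x6cd0 + off 0x2c + 4 + imm -44 = 0x6cd4

0x6cd4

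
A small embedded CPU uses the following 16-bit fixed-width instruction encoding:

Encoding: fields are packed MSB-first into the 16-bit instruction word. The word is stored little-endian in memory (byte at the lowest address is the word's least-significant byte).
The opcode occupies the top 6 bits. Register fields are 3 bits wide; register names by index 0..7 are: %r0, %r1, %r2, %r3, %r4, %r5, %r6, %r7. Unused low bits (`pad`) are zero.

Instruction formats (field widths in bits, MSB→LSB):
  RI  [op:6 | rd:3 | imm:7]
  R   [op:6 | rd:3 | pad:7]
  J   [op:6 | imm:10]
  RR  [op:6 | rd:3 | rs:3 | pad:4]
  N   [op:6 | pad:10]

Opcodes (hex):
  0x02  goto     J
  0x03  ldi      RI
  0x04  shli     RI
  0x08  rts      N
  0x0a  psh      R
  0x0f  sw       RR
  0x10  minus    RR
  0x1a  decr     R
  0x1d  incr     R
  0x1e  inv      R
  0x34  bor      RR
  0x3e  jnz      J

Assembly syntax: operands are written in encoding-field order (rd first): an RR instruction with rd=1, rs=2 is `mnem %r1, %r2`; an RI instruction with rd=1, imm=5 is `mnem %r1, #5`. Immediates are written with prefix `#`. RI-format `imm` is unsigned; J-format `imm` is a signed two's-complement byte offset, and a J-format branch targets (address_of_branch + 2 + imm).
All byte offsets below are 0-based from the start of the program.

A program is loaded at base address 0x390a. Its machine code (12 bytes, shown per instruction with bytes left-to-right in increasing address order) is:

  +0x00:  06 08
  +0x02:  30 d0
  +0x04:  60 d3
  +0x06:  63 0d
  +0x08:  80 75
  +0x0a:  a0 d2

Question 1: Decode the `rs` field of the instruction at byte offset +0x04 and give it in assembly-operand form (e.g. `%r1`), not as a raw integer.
%r6

[04] 60 d3 → 0xd360
  op=0xd360>>10=0x34 ⇒ bor (RR)
  rd: (w>>7)&0x7=0x6 → %r6
  rs: (w>>4)&0x7=0x6 → %r6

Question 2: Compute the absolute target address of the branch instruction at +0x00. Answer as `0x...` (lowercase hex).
+0x00: 06 08 ⇒ word 0x0806 (little)
  opcode bits[15:10]=0x2: goto/J
  imm: (w>>0)&0x3ff=0x6 → #6
  target = base 0x390a + off 0x00 + 2 + imm 6 = 0x3912

0x3912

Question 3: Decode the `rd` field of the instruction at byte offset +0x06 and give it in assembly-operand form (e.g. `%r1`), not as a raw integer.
@+06  little-endian(63 0d) = 0x0d63
  op=0x0d63>>10=0x3 ⇒ ldi (RI)
  [9:7] rd=2 = %r2
  [6:0] imm=99 = #99

%r2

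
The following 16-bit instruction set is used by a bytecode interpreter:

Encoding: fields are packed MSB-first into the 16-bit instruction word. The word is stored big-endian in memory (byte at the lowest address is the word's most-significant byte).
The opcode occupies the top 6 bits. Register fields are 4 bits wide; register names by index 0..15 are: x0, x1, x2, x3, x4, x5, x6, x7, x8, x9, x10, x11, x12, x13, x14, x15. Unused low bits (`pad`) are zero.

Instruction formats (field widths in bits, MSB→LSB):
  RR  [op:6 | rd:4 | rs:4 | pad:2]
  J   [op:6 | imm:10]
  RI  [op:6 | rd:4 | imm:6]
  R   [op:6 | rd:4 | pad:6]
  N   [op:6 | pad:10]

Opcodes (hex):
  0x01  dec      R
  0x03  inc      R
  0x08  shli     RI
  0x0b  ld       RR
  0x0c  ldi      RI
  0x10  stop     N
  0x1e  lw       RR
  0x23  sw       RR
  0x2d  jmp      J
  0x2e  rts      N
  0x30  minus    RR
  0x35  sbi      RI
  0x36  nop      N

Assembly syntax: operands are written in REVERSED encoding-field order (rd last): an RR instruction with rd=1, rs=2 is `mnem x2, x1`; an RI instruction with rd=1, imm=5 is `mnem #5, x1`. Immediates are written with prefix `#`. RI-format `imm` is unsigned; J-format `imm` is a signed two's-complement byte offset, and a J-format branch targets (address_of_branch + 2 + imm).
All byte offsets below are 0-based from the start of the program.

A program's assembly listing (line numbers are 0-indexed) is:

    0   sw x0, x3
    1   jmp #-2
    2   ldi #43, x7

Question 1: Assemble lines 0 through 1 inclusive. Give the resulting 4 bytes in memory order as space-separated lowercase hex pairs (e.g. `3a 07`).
line 0 (sw): pack op=0x23:6|rd=3:4|rs=0:4|pad=0:2 = 0x8cc0; big→ 8c c0
line 1 (jmp): pack op=0x2d:6|imm=-2:10 = 0xb7fe; big→ b7 fe

8c c0 b7 fe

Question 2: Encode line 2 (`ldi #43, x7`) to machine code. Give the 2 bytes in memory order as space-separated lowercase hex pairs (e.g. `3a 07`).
L2: ldi op=0xc:6|rd=7:4|imm=43:6 ⇒ 0x31eb ⇒ big 31 eb

31 eb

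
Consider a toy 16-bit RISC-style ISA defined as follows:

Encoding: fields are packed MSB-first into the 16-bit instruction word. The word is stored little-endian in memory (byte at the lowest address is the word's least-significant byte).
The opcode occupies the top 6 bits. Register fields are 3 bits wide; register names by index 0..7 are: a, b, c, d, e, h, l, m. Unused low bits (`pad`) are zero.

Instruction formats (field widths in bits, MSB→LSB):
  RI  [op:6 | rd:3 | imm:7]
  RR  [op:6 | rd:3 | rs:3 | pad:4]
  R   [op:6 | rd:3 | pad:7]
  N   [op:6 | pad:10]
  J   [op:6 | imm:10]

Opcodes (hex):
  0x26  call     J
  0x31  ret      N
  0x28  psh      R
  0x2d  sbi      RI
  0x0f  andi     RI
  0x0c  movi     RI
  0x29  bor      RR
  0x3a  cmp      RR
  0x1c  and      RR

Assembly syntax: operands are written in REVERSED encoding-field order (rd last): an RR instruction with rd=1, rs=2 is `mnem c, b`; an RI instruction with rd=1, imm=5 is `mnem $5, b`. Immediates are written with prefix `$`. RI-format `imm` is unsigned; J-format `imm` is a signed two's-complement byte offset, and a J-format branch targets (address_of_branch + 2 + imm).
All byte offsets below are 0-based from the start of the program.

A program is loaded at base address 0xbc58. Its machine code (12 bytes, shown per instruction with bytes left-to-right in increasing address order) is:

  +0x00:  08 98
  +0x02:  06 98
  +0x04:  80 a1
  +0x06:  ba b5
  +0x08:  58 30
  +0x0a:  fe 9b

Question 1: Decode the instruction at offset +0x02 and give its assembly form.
call $6

+0x02: 06 98 ⇒ word 0x9806 (little)
  top 6b → 0x26 → call [J]
  imm: (w>>0)&0x3ff=0x6 → $6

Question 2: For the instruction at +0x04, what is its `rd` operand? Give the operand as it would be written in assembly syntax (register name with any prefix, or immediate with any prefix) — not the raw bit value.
off 0x04: read 80 a1 as little → 0xa180
  top 6b → 0x28 → psh [R]
  rd@[9:7]=0x3 ⇒ d

d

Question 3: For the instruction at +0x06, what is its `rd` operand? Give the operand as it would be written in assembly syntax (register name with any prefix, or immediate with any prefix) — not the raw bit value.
d

off 0x06: read ba b5 as little → 0xb5ba
  op=0xb5ba>>10=0x2d ⇒ sbi (RI)
  rd: (w>>7)&0x7=0x3 → d
  imm: (w>>0)&0x7f=0x3a → $58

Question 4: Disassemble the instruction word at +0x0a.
call $-2

+0x0a: fe 9b ⇒ word 0x9bfe (little)
  opcode bits[15:10]=0x26: call/J
  [9:0] imm=1022 (s10→-2) = $-2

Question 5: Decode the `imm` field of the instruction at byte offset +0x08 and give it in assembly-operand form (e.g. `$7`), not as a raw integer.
$88

@+08  little-endian(58 30) = 0x3058
  opcode bits[15:10]=0xc: movi/RI
  rd@[9:7]=0x0 ⇒ a
  imm@[6:0]=0x58 ⇒ $88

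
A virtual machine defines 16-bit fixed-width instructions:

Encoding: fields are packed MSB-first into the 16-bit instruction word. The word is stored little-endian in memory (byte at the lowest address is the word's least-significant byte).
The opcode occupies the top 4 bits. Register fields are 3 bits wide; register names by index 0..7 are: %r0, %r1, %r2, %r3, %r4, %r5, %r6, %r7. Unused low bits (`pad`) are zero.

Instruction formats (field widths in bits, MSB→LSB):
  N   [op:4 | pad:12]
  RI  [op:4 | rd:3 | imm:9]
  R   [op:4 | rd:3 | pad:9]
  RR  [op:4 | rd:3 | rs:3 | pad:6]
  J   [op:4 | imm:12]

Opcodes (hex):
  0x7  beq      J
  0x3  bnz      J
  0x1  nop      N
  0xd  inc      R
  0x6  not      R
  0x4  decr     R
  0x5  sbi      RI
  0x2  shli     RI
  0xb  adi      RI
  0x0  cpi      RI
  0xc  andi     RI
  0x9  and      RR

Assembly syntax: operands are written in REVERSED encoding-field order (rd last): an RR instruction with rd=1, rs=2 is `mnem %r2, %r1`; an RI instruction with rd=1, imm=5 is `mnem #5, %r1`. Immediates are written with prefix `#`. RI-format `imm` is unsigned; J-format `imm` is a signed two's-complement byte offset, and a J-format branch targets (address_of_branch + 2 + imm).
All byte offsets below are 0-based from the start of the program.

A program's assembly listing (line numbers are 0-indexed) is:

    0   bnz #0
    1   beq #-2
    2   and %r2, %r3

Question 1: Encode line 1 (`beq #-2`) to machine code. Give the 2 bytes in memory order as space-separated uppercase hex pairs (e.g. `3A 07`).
1. beq fields op=0x7:4|imm=-2:12 → word 7ffeh → fe 7f

FE 7F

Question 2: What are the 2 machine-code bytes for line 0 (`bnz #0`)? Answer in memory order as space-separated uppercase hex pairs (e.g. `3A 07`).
00 30

line 0 (bnz): pack op=0x3:4|imm=0:12 = 0x3000; little→ 00 30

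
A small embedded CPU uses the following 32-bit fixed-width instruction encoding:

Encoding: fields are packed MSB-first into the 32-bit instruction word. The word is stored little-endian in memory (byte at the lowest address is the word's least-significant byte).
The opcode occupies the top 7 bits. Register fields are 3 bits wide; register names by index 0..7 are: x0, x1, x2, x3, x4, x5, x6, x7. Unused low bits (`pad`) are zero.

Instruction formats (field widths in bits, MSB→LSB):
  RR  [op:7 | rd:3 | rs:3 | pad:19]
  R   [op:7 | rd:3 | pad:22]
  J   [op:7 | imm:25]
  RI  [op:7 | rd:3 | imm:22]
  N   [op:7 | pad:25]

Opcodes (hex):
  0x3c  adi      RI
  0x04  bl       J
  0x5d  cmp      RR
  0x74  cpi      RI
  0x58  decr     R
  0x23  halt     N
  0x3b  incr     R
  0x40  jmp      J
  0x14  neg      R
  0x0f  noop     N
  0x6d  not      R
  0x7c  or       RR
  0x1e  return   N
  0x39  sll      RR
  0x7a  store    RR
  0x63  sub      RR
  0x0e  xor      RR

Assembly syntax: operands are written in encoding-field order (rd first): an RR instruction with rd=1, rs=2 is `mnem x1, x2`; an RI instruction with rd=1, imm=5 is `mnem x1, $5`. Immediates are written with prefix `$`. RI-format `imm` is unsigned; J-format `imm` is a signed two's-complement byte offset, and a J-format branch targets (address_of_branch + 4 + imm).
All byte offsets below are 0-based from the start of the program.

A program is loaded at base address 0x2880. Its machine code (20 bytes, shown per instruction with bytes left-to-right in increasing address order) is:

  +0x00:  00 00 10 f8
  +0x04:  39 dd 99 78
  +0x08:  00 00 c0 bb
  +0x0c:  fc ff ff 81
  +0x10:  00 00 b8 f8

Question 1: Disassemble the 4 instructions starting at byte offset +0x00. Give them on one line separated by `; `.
off 0x00: read 00 00 10 f8 as little → 0xf8100000
  top 7b → 0x7c → or [RR]
  rd: (w>>22)&0x7=0x0 → x0
  rs: (w>>19)&0x7=0x2 → x2
off 0x04: read 39 dd 99 78 as little → 0x7899dd39
  top 7b → 0x3c → adi [RI]
  rd: (w>>22)&0x7=0x2 → x2
  imm: (w>>0)&0x3fffff=0x19dd39 → $1695033
off 0x08: read 00 00 c0 bb as little → 0xbbc00000
  top 7b → 0x5d → cmp [RR]
  rd: (w>>22)&0x7=0x7 → x7
  rs: (w>>19)&0x7=0x0 → x0
off 0x0c: read fc ff ff 81 as little → 0x81fffffc
  top 7b → 0x40 → jmp [J]
  imm: (w>>0)&0x1ffffff=0x1fffffc (s25→-4) → $-4

or x0, x2; adi x2, $1695033; cmp x7, x0; jmp $-4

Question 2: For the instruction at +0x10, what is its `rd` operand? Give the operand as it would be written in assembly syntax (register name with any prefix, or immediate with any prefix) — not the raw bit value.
+0x10: 00 00 b8 f8 ⇒ word 0xf8b80000 (little)
  top 7b → 0x7c → or [RR]
  rd@[24:22]=0x2 ⇒ x2
  rs@[21:19]=0x7 ⇒ x7

x2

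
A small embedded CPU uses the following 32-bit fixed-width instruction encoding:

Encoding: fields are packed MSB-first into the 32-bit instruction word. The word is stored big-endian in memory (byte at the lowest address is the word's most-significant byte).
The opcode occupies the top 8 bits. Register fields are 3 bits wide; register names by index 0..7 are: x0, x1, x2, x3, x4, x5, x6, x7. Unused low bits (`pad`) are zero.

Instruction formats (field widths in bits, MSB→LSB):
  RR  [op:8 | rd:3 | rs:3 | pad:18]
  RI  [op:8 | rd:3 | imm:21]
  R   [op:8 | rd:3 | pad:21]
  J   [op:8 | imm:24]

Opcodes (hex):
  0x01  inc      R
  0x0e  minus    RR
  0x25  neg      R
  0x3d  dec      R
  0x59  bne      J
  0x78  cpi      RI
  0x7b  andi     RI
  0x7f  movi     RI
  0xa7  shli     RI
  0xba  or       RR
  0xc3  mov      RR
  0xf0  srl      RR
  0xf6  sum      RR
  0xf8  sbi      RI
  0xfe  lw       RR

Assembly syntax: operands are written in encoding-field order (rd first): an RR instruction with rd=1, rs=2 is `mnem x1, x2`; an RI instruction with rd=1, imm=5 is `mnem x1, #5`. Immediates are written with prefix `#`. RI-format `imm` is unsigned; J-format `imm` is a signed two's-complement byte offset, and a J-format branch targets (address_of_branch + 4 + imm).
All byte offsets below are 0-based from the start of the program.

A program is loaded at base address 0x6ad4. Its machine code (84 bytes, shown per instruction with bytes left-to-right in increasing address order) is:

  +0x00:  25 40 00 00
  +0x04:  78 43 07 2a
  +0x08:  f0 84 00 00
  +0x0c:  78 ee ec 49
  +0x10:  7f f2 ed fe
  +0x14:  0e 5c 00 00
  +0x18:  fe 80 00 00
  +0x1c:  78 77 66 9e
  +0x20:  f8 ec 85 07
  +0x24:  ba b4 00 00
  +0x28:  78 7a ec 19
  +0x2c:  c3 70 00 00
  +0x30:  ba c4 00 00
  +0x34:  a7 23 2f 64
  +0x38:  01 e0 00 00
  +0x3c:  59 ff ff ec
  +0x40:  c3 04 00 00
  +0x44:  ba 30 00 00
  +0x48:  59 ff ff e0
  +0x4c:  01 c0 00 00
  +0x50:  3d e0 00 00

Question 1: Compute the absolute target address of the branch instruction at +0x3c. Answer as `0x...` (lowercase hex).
0x6b00

@+3c  big-endian(59 ff ff ec) = 0x59ffffec
  top 8b → 0x59 → bne [J]
  imm: (w>>0)&0xffffff=0xffffec (s24→-20) → #-20
  target = base 0x6ad4 + off 0x3c + 4 + imm -20 = 0x6b00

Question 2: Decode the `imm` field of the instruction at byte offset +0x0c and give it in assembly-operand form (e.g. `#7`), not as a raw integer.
#977993

[0c] 78 ee ec 49 → 0x78eeec49
  top 8b → 0x78 → cpi [RI]
  [23:21] rd=7 = x7
  [20:0] imm=977993 = #977993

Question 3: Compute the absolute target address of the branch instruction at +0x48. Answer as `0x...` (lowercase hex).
+0x48: 59 ff ff e0 ⇒ word 0x59ffffe0 (big)
  op=0x59ffffe0>>24=0x59 ⇒ bne (J)
  imm@[23:0]=0xffffe0 (s24→-32) ⇒ #-32
  target = base 0x6ad4 + off 0x48 + 4 + imm -32 = 0x6b00

0x6b00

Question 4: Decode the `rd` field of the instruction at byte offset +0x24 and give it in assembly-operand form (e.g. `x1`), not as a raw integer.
x5

off 0x24: read ba b4 00 00 as big → 0xbab40000
  op=0xbab40000>>24=0xba ⇒ or (RR)
  [23:21] rd=5 = x5
  [20:18] rs=5 = x5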